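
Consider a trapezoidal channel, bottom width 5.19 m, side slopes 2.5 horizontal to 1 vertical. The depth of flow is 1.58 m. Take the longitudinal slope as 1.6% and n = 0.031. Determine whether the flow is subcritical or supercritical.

supercritical

With bottom width b = 5.19 m and side slope z = 2.5: A = (b + zy)y = (5.19 + 2.5×1.58)×1.58 = 14.44 m²; P = b + 2y√(1+z²) = 5.19 + 2×1.58×2.693 = 13.7 m.
Hydraulic radius R = A/P = 14.44/13.7 = 1.054 m.
V = (1/n) R^(2/3) √S = (1/0.031) × 1.054^(2/3) × √0.016 = 4.227 m/s. Hydraulic depth D_h = A/T = 14.44/13.09 = 1.103 m.
Froude number Fr = V/√(g·D_h) = 4.227/√(9.81×1.103) = 1.28, which is greater than 1, so the flow is supercritical.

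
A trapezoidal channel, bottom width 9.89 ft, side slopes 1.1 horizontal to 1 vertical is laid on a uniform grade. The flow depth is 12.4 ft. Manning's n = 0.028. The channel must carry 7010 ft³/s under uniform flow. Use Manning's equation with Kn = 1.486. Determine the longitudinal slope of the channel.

With bottom width b = 9.89 ft and side slope z = 1.1: A = (b + zy)y = (9.89 + 1.1×12.4)×12.4 = 291.8 ft²; P = b + 2y√(1+z²) = 9.89 + 2×12.4×1.487 = 46.76 ft.
Hydraulic radius R = A/P = 291.8/46.76 = 6.24 ft.
From Manning's equation, S = [nQ / (1.486 A R^(2/3))]² = [0.028 × 7010 / (1.486 × 291.8 × 6.24^(2/3))]² = 0.0178.

S = 0.0178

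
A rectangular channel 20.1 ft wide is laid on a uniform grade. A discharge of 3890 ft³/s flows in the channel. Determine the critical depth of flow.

For a rectangular channel, critical depth y_c = (q²/g)^(1/3) where q = Q/b = 3890/20.1 = 193.5 ft²/s.
So y_c = (193.5²/32.2)^(1/3) = 10.5 ft.

y_c = 10.5 ft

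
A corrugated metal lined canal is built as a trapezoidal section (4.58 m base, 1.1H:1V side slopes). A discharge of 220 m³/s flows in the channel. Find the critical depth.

y_c = 4.39 m

At critical depth, Q² T / (g A³) = 1, i.e. A³/T = Q²/g = 220²/9.81 = 4934.
Try y = 3.85 m: A³/T = 2995 — too small.
Try y = 4.39 m: A³/T = 4950 — ≈ 4934.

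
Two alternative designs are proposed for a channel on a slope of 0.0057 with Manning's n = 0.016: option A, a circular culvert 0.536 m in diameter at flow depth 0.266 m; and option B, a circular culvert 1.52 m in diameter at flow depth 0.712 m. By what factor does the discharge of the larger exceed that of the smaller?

Channel A: For a circular section of diameter D = 0.536 m at depth y = 0.266 m, the central angle is θ = 2 arccos(1 − 2y/D) = 3.127 rad. Then A = (D²/8)(θ − sin θ) = 0.1117 m² and P = Dθ/2 = 0.8379 m. Hydraulic radius R = A/P = 0.1117/0.8379 = 0.1334 m. Q_A = (1/0.016)·0.1117·0.1334^(2/3)·√0.0057 = 0.1376 m³/s.
Channel B: For a circular section of diameter D = 1.52 m at depth y = 0.712 m, the central angle is θ = 2 arccos(1 − 2y/D) = 3.015 rad. Then A = (D²/8)(θ − sin θ) = 0.8344 m² and P = Dθ/2 = 2.292 m. Hydraulic radius R = A/P = 0.8344/2.292 = 0.3641 m. Q_B = (1/0.016)·0.8344·0.3641^(2/3)·√0.0057 = 2.008 m³/s.
The larger discharge is 2.008 m³/s and the smaller is 0.1376 m³/s; the ratio is 14.6.

14.6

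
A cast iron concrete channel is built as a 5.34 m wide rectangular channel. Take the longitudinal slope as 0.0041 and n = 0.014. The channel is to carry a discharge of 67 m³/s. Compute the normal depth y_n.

Manning's equation rearranged: A R^(2/3) = nQ / (1·√S) = 0.014 × 67 / (√0.0041) = 14.65.
At y = 2.58 m: A R^(2/3) = 16.51 — over.
At y = 1.83 m: A R^(2/3) = 10.32 — short.
At y = 2.36 m: A R^(2/3) = 14.65 — close enough.

y_n = 2.36 m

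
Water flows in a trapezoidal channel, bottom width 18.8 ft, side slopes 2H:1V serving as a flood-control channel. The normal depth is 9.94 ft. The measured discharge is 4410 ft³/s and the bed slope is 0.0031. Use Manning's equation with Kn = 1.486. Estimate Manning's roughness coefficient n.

With bottom width b = 18.8 ft and side slope z = 2: A = (b + zy)y = (18.8 + 2×9.94)×9.94 = 384.5 ft²; P = b + 2y√(1+z²) = 18.8 + 2×9.94×2.236 = 63.25 ft.
Hydraulic radius R = A/P = 384.5/63.25 = 6.078 ft.
Rearranging Manning's equation: n = (1.486/Q) A R^(2/3) S^(1/2) = (1.486/4410) × 384.5 × 6.078^(2/3) × √0.0031 = 0.024.

n = 0.024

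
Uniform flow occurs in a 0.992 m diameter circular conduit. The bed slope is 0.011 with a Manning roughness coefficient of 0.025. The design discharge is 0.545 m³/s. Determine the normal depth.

Manning's equation rearranged: A R^(2/3) = nQ / (1·√S) = 0.025 × 0.545 / (√0.011) = 0.1299.
At y = 0.519 m: A R^(2/3) = 0.1646 — too large.
At y = 0.452 m: A R^(2/3) = 0.1299 — matches.

y_n = 0.452 m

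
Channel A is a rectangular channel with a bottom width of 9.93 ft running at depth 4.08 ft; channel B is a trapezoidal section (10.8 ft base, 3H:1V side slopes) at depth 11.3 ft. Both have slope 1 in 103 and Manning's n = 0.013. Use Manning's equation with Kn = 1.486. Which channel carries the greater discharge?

Channel A: Flow area A = b·y = 9.93 × 4.08 = 40.51 ft². Wetted perimeter P = b + 2y = 9.93 + 2×4.08 = 18.09 ft. Hydraulic radius R = A/P = 40.51/18.09 = 2.24 ft. Q_A = (1.486/0.013)·40.51·2.24^(2/3)·√0.009709 = 781.1 ft³/s.
Channel B: With bottom width b = 10.8 ft and side slope z = 3: A = (b + zy)y = (10.8 + 3×11.3)×11.3 = 505.1 ft²; P = b + 2y√(1+z²) = 10.8 + 2×11.3×3.162 = 82.27 ft. Hydraulic radius R = A/P = 505.1/82.27 = 6.14 ft. Q_B = (1.486/0.013)·505.1·6.14^(2/3)·√0.009709 = 19080 ft³/s.
Q_A = 781.1 ft³/s vs Q_B = 19080 ft³/s, so channel B carries more.

channel B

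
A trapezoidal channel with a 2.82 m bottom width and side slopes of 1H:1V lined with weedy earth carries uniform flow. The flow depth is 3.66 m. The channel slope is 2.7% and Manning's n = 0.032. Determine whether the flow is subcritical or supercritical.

supercritical

With bottom width b = 2.82 m and side slope z = 1: A = (b + zy)y = (2.82 + 1×3.66)×3.66 = 23.72 m²; P = b + 2y√(1+z²) = 2.82 + 2×3.66×1.414 = 13.17 m.
Hydraulic radius R = A/P = 23.72/13.17 = 1.801 m.
V = (1/n) R^(2/3) √S = (1/0.032) × 1.801^(2/3) × √0.027 = 7.6 m/s. Hydraulic depth D_h = A/T = 23.72/10.14 = 2.339 m.
Froude number Fr = V/√(g·D_h) = 7.6/√(9.81×2.339) = 1.59, which is greater than 1, so the flow is supercritical.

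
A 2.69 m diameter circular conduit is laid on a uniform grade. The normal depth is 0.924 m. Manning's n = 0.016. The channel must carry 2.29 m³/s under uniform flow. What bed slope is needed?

For a circular section of diameter D = 2.69 m at depth y = 0.924 m, the central angle is θ = 2 arccos(1 − 2y/D) = 2.505 rad. Then A = (D²/8)(θ − sin θ) = 1.728 m² and P = Dθ/2 = 3.369 m.
Hydraulic radius R = A/P = 1.728/3.369 = 0.5129 m.
From Manning's equation, S = [nQ / (1 A R^(2/3))]² = [0.016 × 2.29 / (1 × 1.728 × 0.5129^(2/3))]² = 0.0011.

S = 0.0011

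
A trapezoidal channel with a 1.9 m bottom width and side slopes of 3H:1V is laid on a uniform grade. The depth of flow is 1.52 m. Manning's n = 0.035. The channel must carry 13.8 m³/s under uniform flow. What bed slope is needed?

With bottom width b = 1.9 m and side slope z = 3: A = (b + zy)y = (1.9 + 3×1.52)×1.52 = 9.819 m²; P = b + 2y√(1+z²) = 1.9 + 2×1.52×3.162 = 11.51 m.
Hydraulic radius R = A/P = 9.819/11.51 = 0.8529 m.
From Manning's equation, S = [nQ / (1 A R^(2/3))]² = [0.035 × 13.8 / (1 × 9.819 × 0.8529^(2/3))]² = 0.00299.

S = 0.00299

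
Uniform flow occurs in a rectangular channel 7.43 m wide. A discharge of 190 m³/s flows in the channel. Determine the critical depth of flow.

For a rectangular channel, critical depth y_c = (q²/g)^(1/3) where q = Q/b = 190/7.43 = 25.57 m²/s.
So y_c = (25.57²/9.81)^(1/3) = 4.05 m.

y_c = 4.05 m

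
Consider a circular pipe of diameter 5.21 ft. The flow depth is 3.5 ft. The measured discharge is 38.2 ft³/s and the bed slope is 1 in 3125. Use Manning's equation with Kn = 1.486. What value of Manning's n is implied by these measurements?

n = 0.014

For a circular section of diameter D = 5.21 ft at depth y = 3.5 ft, the central angle is θ = 2 arccos(1 − 2y/D) = 3.843 rad. Then A = (D²/8)(θ − sin θ) = 15.23 ft² and P = Dθ/2 = 10.01 ft.
Hydraulic radius R = A/P = 15.23/10.01 = 1.521 ft.
Rearranging Manning's equation: n = (1.486/Q) A R^(2/3) S^(1/2) = (1.486/38.2) × 15.23 × 1.521^(2/3) × √0.00032 = 0.014.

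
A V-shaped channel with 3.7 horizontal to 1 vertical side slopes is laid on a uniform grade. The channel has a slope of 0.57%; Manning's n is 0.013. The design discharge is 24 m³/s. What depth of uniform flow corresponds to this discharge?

Manning's equation rearranged: A R^(2/3) = nQ / (1·√S) = 0.013 × 24 / (√0.0057) = 4.133.
Trying y = 1.07 m: A R^(2/3) = 2.727 — short.
Trying y = 1.25 m: A R^(2/3) = 4.128 — matches.

y_n = 1.25 m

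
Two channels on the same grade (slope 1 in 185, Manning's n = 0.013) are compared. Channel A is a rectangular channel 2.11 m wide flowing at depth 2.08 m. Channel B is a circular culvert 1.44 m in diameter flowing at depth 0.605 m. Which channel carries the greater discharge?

Channel A: Flow area A = b·y = 2.11 × 2.08 = 4.389 m². Wetted perimeter P = b + 2y = 2.11 + 2×2.08 = 6.27 m. Hydraulic radius R = A/P = 4.389/6.27 = 0.7 m. Q_A = (1/0.013)·4.389·0.7^(2/3)·√0.005405 = 19.57 m³/s.
Channel B: For a circular section of diameter D = 1.44 m at depth y = 0.605 m, the central angle is θ = 2 arccos(1 − 2y/D) = 2.821 rad. Then A = (D²/8)(θ − sin θ) = 0.6494 m² and P = Dθ/2 = 2.031 m. Hydraulic radius R = A/P = 0.6494/2.031 = 0.3198 m. Q_B = (1/0.013)·0.6494·0.3198^(2/3)·√0.005405 = 1.717 m³/s.
Q_A = 19.57 m³/s vs Q_B = 1.717 m³/s, so channel A carries more.

channel A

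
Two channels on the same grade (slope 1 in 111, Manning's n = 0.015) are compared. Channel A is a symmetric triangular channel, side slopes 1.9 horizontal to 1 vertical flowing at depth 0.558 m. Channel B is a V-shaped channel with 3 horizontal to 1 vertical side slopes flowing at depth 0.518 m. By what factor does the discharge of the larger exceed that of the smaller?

1.36

Channel A: For a triangular section with side slope z = 1.9: A = zy² = 1.9×0.558² = 0.5916 m²; P = 2y√(1+z²) = 2×0.558×2.147 = 2.396 m. Hydraulic radius R = A/P = 0.5916/2.396 = 0.2469 m. Q_A = (1/0.015)·0.5916·0.2469^(2/3)·√0.009009 = 1.473 m³/s.
Channel B: For a triangular section with side slope z = 3: A = zy² = 3×0.518² = 0.805 m²; P = 2y√(1+z²) = 2×0.518×3.162 = 3.276 m. Hydraulic radius R = A/P = 0.805/3.276 = 0.2457 m. Q_B = (1/0.015)·0.805·0.2457^(2/3)·√0.009009 = 1.998 m³/s.
The larger discharge is 1.998 m³/s and the smaller is 1.473 m³/s; the ratio is 1.36.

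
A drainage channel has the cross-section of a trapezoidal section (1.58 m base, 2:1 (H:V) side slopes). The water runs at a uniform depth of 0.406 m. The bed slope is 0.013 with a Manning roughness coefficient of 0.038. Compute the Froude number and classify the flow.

With bottom width b = 1.58 m and side slope z = 2: A = (b + zy)y = (1.58 + 2×0.406)×0.406 = 0.9712 m²; P = b + 2y√(1+z²) = 1.58 + 2×0.406×2.236 = 3.396 m.
Hydraulic radius R = A/P = 0.9712/3.396 = 0.286 m.
V = (1/n) R^(2/3) √S = (1/0.038) × 0.286^(2/3) × √0.013 = 1.302 m/s. Hydraulic depth D_h = A/T = 0.9712/3.204 = 0.3031 m.
Froude number Fr = V/√(g·D_h) = 1.302/√(9.81×0.3031) = 0.755, which is less than 1, so the flow is subcritical.

subcritical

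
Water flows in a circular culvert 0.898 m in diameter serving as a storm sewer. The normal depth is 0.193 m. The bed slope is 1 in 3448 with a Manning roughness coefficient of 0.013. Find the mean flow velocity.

V = 0.311 m/s

For a circular section of diameter D = 0.898 m at depth y = 0.193 m, the central angle is θ = 2 arccos(1 − 2y/D) = 1.928 rad. Then A = (D²/8)(θ − sin θ) = 0.09993 m² and P = Dθ/2 = 0.8658 m.
Hydraulic radius R = A/P = 0.09993/0.8658 = 0.1154 m.
From Manning's equation, V = (1/n) R^(2/3) S^(1/2) = (1/0.013) × 0.1154^(2/3) × 0.00029^(1/2) = 0.311 m/s.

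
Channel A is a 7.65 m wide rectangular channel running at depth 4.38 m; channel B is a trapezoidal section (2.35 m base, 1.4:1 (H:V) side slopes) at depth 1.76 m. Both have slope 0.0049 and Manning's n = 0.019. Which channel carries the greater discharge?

channel A

Channel A: Flow area A = b·y = 7.65 × 4.38 = 33.51 m². Wetted perimeter P = b + 2y = 7.65 + 2×4.38 = 16.41 m. Hydraulic radius R = A/P = 33.51/16.41 = 2.042 m. Q_A = (1/0.019)·33.51·2.042^(2/3)·√0.0049 = 198.7 m³/s.
Channel B: With bottom width b = 2.35 m and side slope z = 1.4: A = (b + zy)y = (2.35 + 1.4×1.76)×1.76 = 8.473 m²; P = b + 2y√(1+z²) = 2.35 + 2×1.76×1.72 = 8.406 m. Hydraulic radius R = A/P = 8.473/8.406 = 1.008 m. Q_B = (1/0.019)·8.473·1.008^(2/3)·√0.0049 = 31.38 m³/s.
Q_A = 198.7 m³/s vs Q_B = 31.38 m³/s, so channel A carries more.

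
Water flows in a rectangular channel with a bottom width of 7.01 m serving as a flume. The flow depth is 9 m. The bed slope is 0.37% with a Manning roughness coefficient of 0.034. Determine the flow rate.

Q = 209 m³/s

Flow area A = b·y = 7.01 × 9 = 63.09 m². Wetted perimeter P = b + 2y = 7.01 + 2×9 = 25.01 m.
Hydraulic radius R = A/P = 63.09/25.01 = 2.523 m.
Manning's equation: Q = (1/n) A R^(2/3) S^(1/2) = (1/0.034) × 63.09 × 2.523^(2/3) × 0.0037^(1/2) = 209 m³/s.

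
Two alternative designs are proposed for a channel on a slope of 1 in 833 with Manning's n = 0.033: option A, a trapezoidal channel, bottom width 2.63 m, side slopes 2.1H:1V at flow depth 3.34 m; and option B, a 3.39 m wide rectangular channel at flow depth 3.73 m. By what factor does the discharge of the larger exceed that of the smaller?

3.37

Channel A: With bottom width b = 2.63 m and side slope z = 2.1: A = (b + zy)y = (2.63 + 2.1×3.34)×3.34 = 32.21 m²; P = b + 2y√(1+z²) = 2.63 + 2×3.34×2.326 = 18.17 m. Hydraulic radius R = A/P = 32.21/18.17 = 1.773 m. Q_A = (1/0.033)·32.21·1.773^(2/3)·√0.0012 = 49.54 m³/s.
Channel B: Flow area A = b·y = 3.39 × 3.73 = 12.64 m². Wetted perimeter P = b + 2y = 3.39 + 2×3.73 = 10.85 m. Hydraulic radius R = A/P = 12.64/10.85 = 1.165 m. Q_B = (1/0.033)·12.64·1.165^(2/3)·√0.0012 = 14.7 m³/s.
The larger discharge is 49.54 m³/s and the smaller is 14.7 m³/s; the ratio is 3.37.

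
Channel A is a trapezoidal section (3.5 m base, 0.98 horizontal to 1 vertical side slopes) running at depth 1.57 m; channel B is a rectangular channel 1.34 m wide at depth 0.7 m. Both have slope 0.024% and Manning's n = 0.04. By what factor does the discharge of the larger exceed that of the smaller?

Channel A: With bottom width b = 3.5 m and side slope z = 0.98: A = (b + zy)y = (3.5 + 0.98×1.57)×1.57 = 7.911 m²; P = b + 2y√(1+z²) = 3.5 + 2×1.57×1.4 = 7.896 m. Hydraulic radius R = A/P = 7.911/7.896 = 1.002 m. Q_A = (1/0.04)·7.911·1.002^(2/3)·√0.00024 = 3.067 m³/s.
Channel B: Flow area A = b·y = 1.34 × 0.7 = 0.938 m². Wetted perimeter P = b + 2y = 1.34 + 2×0.7 = 2.74 m. Hydraulic radius R = A/P = 0.938/2.74 = 0.3423 m. Q_B = (1/0.04)·0.938·0.3423^(2/3)·√0.00024 = 0.1778 m³/s.
The larger discharge is 3.067 m³/s and the smaller is 0.1778 m³/s; the ratio is 17.3.

17.3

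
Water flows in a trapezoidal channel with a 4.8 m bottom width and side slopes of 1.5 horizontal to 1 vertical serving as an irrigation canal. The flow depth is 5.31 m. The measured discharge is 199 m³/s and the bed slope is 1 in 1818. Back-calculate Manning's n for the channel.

n = 0.016

With bottom width b = 4.8 m and side slope z = 1.5: A = (b + zy)y = (4.8 + 1.5×5.31)×5.31 = 67.78 m²; P = b + 2y√(1+z²) = 4.8 + 2×5.31×1.803 = 23.95 m.
Hydraulic radius R = A/P = 67.78/23.95 = 2.831 m.
Rearranging Manning's equation: n = (1/Q) A R^(2/3) S^(1/2) = (1/199) × 67.78 × 2.831^(2/3) × √0.0005501 = 0.016.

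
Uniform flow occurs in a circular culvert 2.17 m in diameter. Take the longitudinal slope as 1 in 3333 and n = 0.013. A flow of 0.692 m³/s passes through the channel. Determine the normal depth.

Manning's equation rearranged: A R^(2/3) = nQ / (1·√S) = 0.013 × 0.692 / (√0.0003) = 0.5194.
At y = 0.754 m: A R^(2/3) = 0.638 — over.
At y = 0.577 m: A R^(2/3) = 0.3806 — short.
At y = 0.677 m: A R^(2/3) = 0.5196 — ≈ 0.5194.

y_n = 0.677 m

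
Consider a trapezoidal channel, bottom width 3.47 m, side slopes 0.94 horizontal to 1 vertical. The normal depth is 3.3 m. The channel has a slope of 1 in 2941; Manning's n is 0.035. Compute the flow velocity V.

With bottom width b = 3.47 m and side slope z = 0.94: A = (b + zy)y = (3.47 + 0.94×3.3)×3.3 = 21.69 m²; P = b + 2y√(1+z²) = 3.47 + 2×3.3×1.372 = 12.53 m.
Hydraulic radius R = A/P = 21.69/12.53 = 1.731 m.
From Manning's equation, V = (1/n) R^(2/3) S^(1/2) = (1/0.035) × 1.731^(2/3) × 0.00034^(1/2) = 0.76 m/s.

V = 0.76 m/s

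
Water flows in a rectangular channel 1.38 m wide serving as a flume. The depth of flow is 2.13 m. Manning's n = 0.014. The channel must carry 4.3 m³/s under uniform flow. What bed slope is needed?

S = 0.001

Flow area A = b·y = 1.38 × 2.13 = 2.939 m². Wetted perimeter P = b + 2y = 1.38 + 2×2.13 = 5.64 m.
Hydraulic radius R = A/P = 2.939/5.64 = 0.5212 m.
From Manning's equation, S = [nQ / (1 A R^(2/3))]² = [0.014 × 4.3 / (1 × 2.939 × 0.5212^(2/3))]² = 0.001.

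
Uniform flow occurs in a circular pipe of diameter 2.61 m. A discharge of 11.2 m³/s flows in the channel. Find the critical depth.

At critical depth, Q² T / (g A³) = 1, i.e. A³/T = Q²/g = 11.2²/9.81 = 12.79.
At y = 1.05 m: A³/T = 3.191 — low.
At y = 1.89 m: A³/T = 30.62 — high.
At y = 1.51 m: A³/T = 12.81 — close enough.

y_c = 1.51 m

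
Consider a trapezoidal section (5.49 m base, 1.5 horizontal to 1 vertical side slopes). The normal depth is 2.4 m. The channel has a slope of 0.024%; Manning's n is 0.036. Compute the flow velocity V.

With bottom width b = 5.49 m and side slope z = 1.5: A = (b + zy)y = (5.49 + 1.5×2.4)×2.4 = 21.82 m²; P = b + 2y√(1+z²) = 5.49 + 2×2.4×1.803 = 14.14 m.
Hydraulic radius R = A/P = 21.82/14.14 = 1.542 m.
From Manning's equation, V = (1/n) R^(2/3) S^(1/2) = (1/0.036) × 1.542^(2/3) × 0.00024^(1/2) = 0.574 m/s.

V = 0.574 m/s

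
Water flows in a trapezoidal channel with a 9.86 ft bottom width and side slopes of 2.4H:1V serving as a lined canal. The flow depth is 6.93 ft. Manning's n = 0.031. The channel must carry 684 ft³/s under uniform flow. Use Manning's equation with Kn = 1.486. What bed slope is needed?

S = 0.000951

With bottom width b = 9.86 ft and side slope z = 2.4: A = (b + zy)y = (9.86 + 2.4×6.93)×6.93 = 183.6 ft²; P = b + 2y√(1+z²) = 9.86 + 2×6.93×2.6 = 45.9 ft.
Hydraulic radius R = A/P = 183.6/45.9 = 4 ft.
From Manning's equation, S = [nQ / (1.486 A R^(2/3))]² = [0.031 × 684 / (1.486 × 183.6 × 4^(2/3))]² = 0.000951.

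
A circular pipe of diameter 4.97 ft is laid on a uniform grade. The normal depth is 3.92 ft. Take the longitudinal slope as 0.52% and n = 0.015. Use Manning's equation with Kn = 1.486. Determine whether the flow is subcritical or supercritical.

For a circular section of diameter D = 4.97 ft at depth y = 3.92 ft, the central angle is θ = 2 arccos(1 − 2y/D) = 4.373 rad. Then A = (D²/8)(θ − sin θ) = 16.41 ft² and P = Dθ/2 = 10.87 ft.
Hydraulic radius R = A/P = 16.41/10.87 = 1.51 ft.
V = (1.486/n) R^(2/3) √S = (1.486/0.015) × 1.51^(2/3) × √0.0052 = 9.404 ft/s. Hydraulic depth D_h = A/T = 16.41/4.058 = 4.045 ft.
Froude number Fr = V/√(g·D_h) = 9.404/√(32.2×4.045) = 0.824, which is less than 1, so the flow is subcritical.

subcritical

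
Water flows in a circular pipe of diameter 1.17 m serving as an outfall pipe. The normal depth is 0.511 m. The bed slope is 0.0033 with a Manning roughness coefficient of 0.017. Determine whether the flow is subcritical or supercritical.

For a circular section of diameter D = 1.17 m at depth y = 0.511 m, the central angle is θ = 2 arccos(1 − 2y/D) = 2.888 rad. Then A = (D²/8)(θ − sin θ) = 0.4512 m² and P = Dθ/2 = 1.689 m.
Hydraulic radius R = A/P = 0.4512/1.689 = 0.2671 m.
V = (1/n) R^(2/3) √S = (1/0.017) × 0.2671^(2/3) × √0.0033 = 1.401 m/s. Hydraulic depth D_h = A/T = 0.4512/1.161 = 0.3888 m.
Froude number Fr = V/√(g·D_h) = 1.401/√(9.81×0.3888) = 0.718, which is less than 1, so the flow is subcritical.

subcritical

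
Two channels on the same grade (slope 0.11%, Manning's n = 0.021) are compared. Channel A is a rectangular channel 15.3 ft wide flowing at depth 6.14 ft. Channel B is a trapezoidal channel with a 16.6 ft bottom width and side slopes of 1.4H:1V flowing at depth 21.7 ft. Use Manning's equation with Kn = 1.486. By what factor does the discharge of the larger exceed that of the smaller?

Channel A: Flow area A = b·y = 15.3 × 6.14 = 93.94 ft². Wetted perimeter P = b + 2y = 15.3 + 2×6.14 = 27.58 ft. Hydraulic radius R = A/P = 93.94/27.58 = 3.406 ft. Q_A = (1.486/0.021)·93.94·3.406^(2/3)·√0.0011 = 499.1 ft³/s.
Channel B: With bottom width b = 16.6 ft and side slope z = 1.4: A = (b + zy)y = (16.6 + 1.4×21.7)×21.7 = 1019 ft²; P = b + 2y√(1+z²) = 16.6 + 2×21.7×1.72 = 91.27 ft. Hydraulic radius R = A/P = 1019/91.27 = 11.17 ft. Q_B = (1.486/0.021)·1019·11.17^(2/3)·√0.0011 = 11960 ft³/s.
The larger discharge is 11960 ft³/s and the smaller is 499.1 ft³/s; the ratio is 24.

24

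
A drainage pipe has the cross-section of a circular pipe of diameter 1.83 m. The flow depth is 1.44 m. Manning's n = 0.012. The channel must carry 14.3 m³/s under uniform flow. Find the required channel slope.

S = 0.0131

For a circular section of diameter D = 1.83 m at depth y = 1.44 m, the central angle is θ = 2 arccos(1 − 2y/D) = 4.364 rad. Then A = (D²/8)(θ − sin θ) = 2.22 m² and P = Dθ/2 = 3.993 m.
Hydraulic radius R = A/P = 2.22/3.993 = 0.556 m.
From Manning's equation, S = [nQ / (1 A R^(2/3))]² = [0.012 × 14.3 / (1 × 2.22 × 0.556^(2/3))]² = 0.0131.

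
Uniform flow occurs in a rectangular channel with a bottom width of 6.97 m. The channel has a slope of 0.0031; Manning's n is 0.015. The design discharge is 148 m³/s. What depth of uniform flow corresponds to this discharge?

Manning's equation rearranged: A R^(2/3) = nQ / (1·√S) = 0.015 × 148 / (√0.0031) = 39.87.
At y = 4.85 m: A R^(2/3) = 54.16 — over.
At y = 2.85 m: A R^(2/3) = 26.81 — short.
At y = 3.83 m: A R^(2/3) = 39.86 — close enough.

y_n = 3.83 m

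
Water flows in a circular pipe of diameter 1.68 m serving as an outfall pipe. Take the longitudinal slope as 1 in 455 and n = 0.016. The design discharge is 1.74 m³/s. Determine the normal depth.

Manning's equation rearranged: A R^(2/3) = nQ / (1·√S) = 0.016 × 1.74 / (√0.002198) = 0.5938.
Try y = 0.98 m: A R^(2/3) = 0.7996 — high.
Try y = 0.659 m: A R^(2/3) = 0.4042 — low.
Try y = 0.818 m: A R^(2/3) = 0.5941 — close enough.

y_n = 0.818 m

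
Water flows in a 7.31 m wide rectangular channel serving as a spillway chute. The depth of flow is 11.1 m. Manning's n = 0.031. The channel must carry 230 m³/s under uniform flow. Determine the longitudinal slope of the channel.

Flow area A = b·y = 7.31 × 11.1 = 81.14 m². Wetted perimeter P = b + 2y = 7.31 + 2×11.1 = 29.51 m.
Hydraulic radius R = A/P = 81.14/29.51 = 2.75 m.
From Manning's equation, S = [nQ / (1 A R^(2/3))]² = [0.031 × 230 / (1 × 81.14 × 2.75^(2/3))]² = 0.002.

S = 0.002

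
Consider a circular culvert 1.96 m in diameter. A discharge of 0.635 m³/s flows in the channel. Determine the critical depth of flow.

At critical depth, Q² T / (g A³) = 1, i.e. A³/T = Q²/g = 0.635²/9.81 = 0.0411.
Try y = 0.326 m: A³/T = 0.02452 — low.
Try y = 0.447 m: A³/T = 0.0845 — high.
Try y = 0.372 m: A³/T = 0.04118 — matches.

y_c = 0.372 m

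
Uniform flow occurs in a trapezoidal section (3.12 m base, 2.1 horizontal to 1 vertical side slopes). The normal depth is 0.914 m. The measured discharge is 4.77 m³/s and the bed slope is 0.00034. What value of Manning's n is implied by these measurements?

n = 0.013

With bottom width b = 3.12 m and side slope z = 2.1: A = (b + zy)y = (3.12 + 2.1×0.914)×0.914 = 4.606 m²; P = b + 2y√(1+z²) = 3.12 + 2×0.914×2.326 = 7.372 m.
Hydraulic radius R = A/P = 4.606/7.372 = 0.6248 m.
Rearranging Manning's equation: n = (1/Q) A R^(2/3) S^(1/2) = (1/4.77) × 4.606 × 0.6248^(2/3) × √0.00034 = 0.013.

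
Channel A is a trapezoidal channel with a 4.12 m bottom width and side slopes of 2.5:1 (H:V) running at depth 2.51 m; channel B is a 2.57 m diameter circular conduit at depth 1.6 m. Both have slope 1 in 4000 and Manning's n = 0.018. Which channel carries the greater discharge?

channel A

Channel A: With bottom width b = 4.12 m and side slope z = 2.5: A = (b + zy)y = (4.12 + 2.5×2.51)×2.51 = 26.09 m²; P = b + 2y√(1+z²) = 4.12 + 2×2.51×2.693 = 17.64 m. Hydraulic radius R = A/P = 26.09/17.64 = 1.479 m. Q_A = (1/0.018)·26.09·1.479^(2/3)·√0.00025 = 29.76 m³/s.
Channel B: For a circular section of diameter D = 2.57 m at depth y = 1.6 m, the central angle is θ = 2 arccos(1 − 2y/D) = 3.637 rad. Then A = (D²/8)(θ − sin θ) = 3.395 m² and P = Dθ/2 = 4.673 m. Hydraulic radius R = A/P = 3.395/4.673 = 0.7265 m. Q_B = (1/0.018)·3.395·0.7265^(2/3)·√0.00025 = 2.41 m³/s.
Q_A = 29.76 m³/s vs Q_B = 2.41 m³/s, so channel A carries more.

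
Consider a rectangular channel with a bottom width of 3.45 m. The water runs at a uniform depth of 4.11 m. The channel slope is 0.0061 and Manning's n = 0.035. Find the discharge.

Flow area A = b·y = 3.45 × 4.11 = 14.18 m². Wetted perimeter P = b + 2y = 3.45 + 2×4.11 = 11.67 m.
Hydraulic radius R = A/P = 14.18/11.67 = 1.215 m.
Manning's equation: Q = (1/n) A R^(2/3) S^(1/2) = (1/0.035) × 14.18 × 1.215^(2/3) × 0.0061^(1/2) = 36 m³/s.

Q = 36 m³/s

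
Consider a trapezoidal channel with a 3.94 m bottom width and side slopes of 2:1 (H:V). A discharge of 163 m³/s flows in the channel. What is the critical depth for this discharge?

At critical depth, Q² T / (g A³) = 1, i.e. A³/T = Q²/g = 163²/9.81 = 2708.
At y = 3.75 m: A³/T = 4169 — over.
At y = 2.4 m: A³/T = 681.6 — short.
At y = 3.38 m: A³/T = 2709 — ≈ 2708.

y_c = 3.38 m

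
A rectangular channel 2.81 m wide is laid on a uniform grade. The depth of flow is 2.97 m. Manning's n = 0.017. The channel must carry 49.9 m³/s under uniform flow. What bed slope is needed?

S = 0.011

Flow area A = b·y = 2.81 × 2.97 = 8.346 m². Wetted perimeter P = b + 2y = 2.81 + 2×2.97 = 8.75 m.
Hydraulic radius R = A/P = 8.346/8.75 = 0.9538 m.
From Manning's equation, S = [nQ / (1 A R^(2/3))]² = [0.017 × 49.9 / (1 × 8.346 × 0.9538^(2/3))]² = 0.011.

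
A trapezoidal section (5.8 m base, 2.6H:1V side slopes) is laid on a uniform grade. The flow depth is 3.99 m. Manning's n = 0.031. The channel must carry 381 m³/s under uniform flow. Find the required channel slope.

S = 0.011

With bottom width b = 5.8 m and side slope z = 2.6: A = (b + zy)y = (5.8 + 2.6×3.99)×3.99 = 64.53 m²; P = b + 2y√(1+z²) = 5.8 + 2×3.99×2.786 = 28.03 m.
Hydraulic radius R = A/P = 64.53/28.03 = 2.302 m.
From Manning's equation, S = [nQ / (1 A R^(2/3))]² = [0.031 × 381 / (1 × 64.53 × 2.302^(2/3))]² = 0.011.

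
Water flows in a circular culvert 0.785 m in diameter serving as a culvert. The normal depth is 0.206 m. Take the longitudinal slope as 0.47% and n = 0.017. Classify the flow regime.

For a circular section of diameter D = 0.785 m at depth y = 0.206 m, the central angle is θ = 2 arccos(1 − 2y/D) = 2.151 rad. Then A = (D²/8)(θ − sin θ) = 0.1013 m² and P = Dθ/2 = 0.8444 m.
Hydraulic radius R = A/P = 0.1013/0.8444 = 0.12 m.
V = (1/n) R^(2/3) √S = (1/0.017) × 0.12^(2/3) × √0.0047 = 0.981 m/s. Hydraulic depth D_h = A/T = 0.1013/0.6907 = 0.1467 m.
Froude number Fr = V/√(g·D_h) = 0.981/√(9.81×0.1467) = 0.818, which is less than 1, so the flow is subcritical.

subcritical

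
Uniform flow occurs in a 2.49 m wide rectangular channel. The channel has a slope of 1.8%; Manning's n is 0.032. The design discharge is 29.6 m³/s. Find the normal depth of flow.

Manning's equation rearranged: A R^(2/3) = nQ / (1·√S) = 0.032 × 29.6 / (√0.018) = 7.06.
Trying y = 3.88 m: A R^(2/3) = 9.288 — high.
Trying y = 2.21 m: A R^(2/3) = 4.728 — low.
Trying y = 3.07 m: A R^(2/3) = 7.051 — ≈ 7.06.

y_n = 3.07 m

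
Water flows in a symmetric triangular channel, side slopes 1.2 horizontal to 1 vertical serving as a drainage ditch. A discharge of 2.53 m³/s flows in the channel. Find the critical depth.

y_c = 0.981 m

At critical depth, Q² T / (g A³) = 1, i.e. A³/T = Q²/g = 2.53²/9.81 = 0.6525.
At y = 0.881 m: A³/T = 0.3821 — low.
At y = 0.981 m: A³/T = 0.6542 — ≈ 0.6525.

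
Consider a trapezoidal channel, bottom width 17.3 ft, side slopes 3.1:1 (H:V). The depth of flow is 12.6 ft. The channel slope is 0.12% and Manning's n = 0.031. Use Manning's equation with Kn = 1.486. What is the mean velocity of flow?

V = 6.16 ft/s

With bottom width b = 17.3 ft and side slope z = 3.1: A = (b + zy)y = (17.3 + 3.1×12.6)×12.6 = 710.1 ft²; P = b + 2y√(1+z²) = 17.3 + 2×12.6×3.257 = 99.38 ft.
Hydraulic radius R = A/P = 710.1/99.38 = 7.145 ft.
From Manning's equation, V = (1.486/n) R^(2/3) S^(1/2) = (1.486/0.031) × 7.145^(2/3) × 0.0012^(1/2) = 6.16 ft/s.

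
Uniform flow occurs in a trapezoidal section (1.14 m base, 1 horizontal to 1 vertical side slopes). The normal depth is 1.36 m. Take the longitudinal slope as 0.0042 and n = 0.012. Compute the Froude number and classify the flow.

With bottom width b = 1.14 m and side slope z = 1: A = (b + zy)y = (1.14 + 1×1.36)×1.36 = 3.4 m²; P = b + 2y√(1+z²) = 1.14 + 2×1.36×1.414 = 4.987 m.
Hydraulic radius R = A/P = 3.4/4.987 = 0.6818 m.
V = (1/n) R^(2/3) √S = (1/0.012) × 0.6818^(2/3) × √0.0042 = 4.184 m/s. Hydraulic depth D_h = A/T = 3.4/3.86 = 0.8808 m.
Froude number Fr = V/√(g·D_h) = 4.184/√(9.81×0.8808) = 1.42, which is greater than 1, so the flow is supercritical.

supercritical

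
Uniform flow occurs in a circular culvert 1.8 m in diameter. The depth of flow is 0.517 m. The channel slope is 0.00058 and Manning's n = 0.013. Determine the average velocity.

V = 0.824 m/s

For a circular section of diameter D = 1.8 m at depth y = 0.517 m, the central angle is θ = 2 arccos(1 − 2y/D) = 2.262 rad. Then A = (D²/8)(θ − sin θ) = 0.6044 m² and P = Dθ/2 = 2.036 m.
Hydraulic radius R = A/P = 0.6044/2.036 = 0.2968 m.
From Manning's equation, V = (1/n) R^(2/3) S^(1/2) = (1/0.013) × 0.2968^(2/3) × 0.00058^(1/2) = 0.824 m/s.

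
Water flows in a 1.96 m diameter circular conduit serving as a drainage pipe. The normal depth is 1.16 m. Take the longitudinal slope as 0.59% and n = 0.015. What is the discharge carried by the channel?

Q = 6.32 m³/s

For a circular section of diameter D = 1.96 m at depth y = 1.16 m, the central angle is θ = 2 arccos(1 − 2y/D) = 3.511 rad. Then A = (D²/8)(θ − sin θ) = 1.859 m² and P = Dθ/2 = 3.441 m.
Hydraulic radius R = A/P = 1.859/3.441 = 0.5404 m.
Manning's equation: Q = (1/n) A R^(2/3) S^(1/2) = (1/0.015) × 1.859 × 0.5404^(2/3) × 0.0059^(1/2) = 6.32 m³/s.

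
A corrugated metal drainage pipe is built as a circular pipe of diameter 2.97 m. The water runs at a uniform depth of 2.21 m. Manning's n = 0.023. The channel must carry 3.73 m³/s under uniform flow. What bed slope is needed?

For a circular section of diameter D = 2.97 m at depth y = 2.21 m, the central angle is θ = 2 arccos(1 − 2y/D) = 4.162 rad. Then A = (D²/8)(θ − sin θ) = 5.528 m² and P = Dθ/2 = 6.18 m.
Hydraulic radius R = A/P = 5.528/6.18 = 0.8945 m.
From Manning's equation, S = [nQ / (1 A R^(2/3))]² = [0.023 × 3.73 / (1 × 5.528 × 0.8945^(2/3))]² = 0.000279.

S = 0.000279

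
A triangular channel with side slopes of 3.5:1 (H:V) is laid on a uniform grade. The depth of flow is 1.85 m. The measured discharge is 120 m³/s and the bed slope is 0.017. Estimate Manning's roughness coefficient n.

For a triangular section with side slope z = 3.5: A = zy² = 3.5×1.85² = 11.98 m²; P = 2y√(1+z²) = 2×1.85×3.64 = 13.47 m.
Hydraulic radius R = A/P = 11.98/13.47 = 0.8894 m.
Rearranging Manning's equation: n = (1/Q) A R^(2/3) S^(1/2) = (1/120) × 11.98 × 0.8894^(2/3) × √0.017 = 0.012.

n = 0.012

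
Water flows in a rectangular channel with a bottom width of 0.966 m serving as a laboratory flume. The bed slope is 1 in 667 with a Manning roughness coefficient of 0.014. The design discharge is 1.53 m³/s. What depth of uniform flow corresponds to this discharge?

Manning's equation rearranged: A R^(2/3) = nQ / (1·√S) = 0.014 × 1.53 / (√0.001499) = 0.5532.
Try y = 1.03 m: A R^(2/3) = 0.474 — low.
Try y = 1.29 m: A R^(2/3) = 0.6206 — high.
Try y = 1.17 m: A R^(2/3) = 0.5526 — matches.

y_n = 1.17 m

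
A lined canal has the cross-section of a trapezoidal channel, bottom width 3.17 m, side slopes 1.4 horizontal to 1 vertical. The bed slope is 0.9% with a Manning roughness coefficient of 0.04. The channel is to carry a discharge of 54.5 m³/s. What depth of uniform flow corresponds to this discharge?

y_n = 2.61 m

Manning's equation rearranged: A R^(2/3) = nQ / (1·√S) = 0.04 × 54.5 / (√0.009) = 22.98.
Trying y = 2.87 m: A R^(2/3) = 28 — too large.
Trying y = 2.19 m: A R^(2/3) = 16.06 — too small.
Trying y = 2.61 m: A R^(2/3) = 22.98 — matches.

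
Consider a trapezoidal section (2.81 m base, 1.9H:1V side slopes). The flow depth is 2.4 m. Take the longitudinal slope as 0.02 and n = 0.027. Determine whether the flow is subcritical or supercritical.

With bottom width b = 2.81 m and side slope z = 1.9: A = (b + zy)y = (2.81 + 1.9×2.4)×2.4 = 17.69 m²; P = b + 2y√(1+z²) = 2.81 + 2×2.4×2.147 = 13.12 m.
Hydraulic radius R = A/P = 17.69/13.12 = 1.349 m.
V = (1/n) R^(2/3) √S = (1/0.027) × 1.349^(2/3) × √0.02 = 6.393 m/s. Hydraulic depth D_h = A/T = 17.69/11.93 = 1.483 m.
Froude number Fr = V/√(g·D_h) = 6.393/√(9.81×1.483) = 1.68, which is greater than 1, so the flow is supercritical.

supercritical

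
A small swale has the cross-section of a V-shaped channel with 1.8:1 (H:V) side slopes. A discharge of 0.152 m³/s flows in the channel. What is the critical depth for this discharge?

y_c = 0.271 m

At critical depth, Q² T / (g A³) = 1, i.e. A³/T = Q²/g = 0.152²/9.81 = 0.002355.
Trying y = 0.33 m: A³/T = 0.00634 — too large.
Trying y = 0.226 m: A³/T = 0.0009551 — too small.
Trying y = 0.271 m: A³/T = 0.002368 — ≈ 0.002355.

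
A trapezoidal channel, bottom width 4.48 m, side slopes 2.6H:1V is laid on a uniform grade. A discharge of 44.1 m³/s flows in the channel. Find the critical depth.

At critical depth, Q² T / (g A³) = 1, i.e. A³/T = Q²/g = 44.1²/9.81 = 198.2.
At y = 1.29 m: A³/T = 92.25 — too small.
At y = 1.88 m: A³/T = 383.2 — too large.
At y = 1.58 m: A³/T = 196.8 — close enough.

y_c = 1.58 m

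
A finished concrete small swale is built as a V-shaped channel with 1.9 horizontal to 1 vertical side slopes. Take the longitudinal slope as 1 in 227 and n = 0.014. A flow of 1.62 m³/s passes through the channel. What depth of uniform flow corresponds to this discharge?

Manning's equation rearranged: A R^(2/3) = nQ / (1·√S) = 0.014 × 1.62 / (√0.004405) = 0.3417.
Trying y = 0.579 m: A R^(2/3) = 0.2569 — low.
Trying y = 0.644 m: A R^(2/3) = 0.3412 — ≈ 0.3417.

y_n = 0.644 m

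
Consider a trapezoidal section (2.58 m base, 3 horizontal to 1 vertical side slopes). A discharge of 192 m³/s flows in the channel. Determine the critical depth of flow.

y_c = 3.44 m

At critical depth, Q² T / (g A³) = 1, i.e. A³/T = Q²/g = 192²/9.81 = 3758.
Try y = 4.39 m: A³/T = 11430 — too large.
Try y = 3.44 m: A³/T = 3763 — close enough.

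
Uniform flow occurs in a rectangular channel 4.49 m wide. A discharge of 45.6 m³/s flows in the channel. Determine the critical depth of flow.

For a rectangular channel, critical depth y_c = (q²/g)^(1/3) where q = Q/b = 45.6/4.49 = 10.16 m²/s.
So y_c = (10.16²/9.81)^(1/3) = 2.19 m.

y_c = 2.19 m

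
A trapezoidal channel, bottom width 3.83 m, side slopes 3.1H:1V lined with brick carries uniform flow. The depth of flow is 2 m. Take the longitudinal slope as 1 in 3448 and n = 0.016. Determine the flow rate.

Q = 24 m³/s

With bottom width b = 3.83 m and side slope z = 3.1: A = (b + zy)y = (3.83 + 3.1×2)×2 = 20.06 m²; P = b + 2y√(1+z²) = 3.83 + 2×2×3.257 = 16.86 m.
Hydraulic radius R = A/P = 20.06/16.86 = 1.19 m.
Manning's equation: Q = (1/n) A R^(2/3) S^(1/2) = (1/0.016) × 20.06 × 1.19^(2/3) × 0.00029^(1/2) = 24 m³/s.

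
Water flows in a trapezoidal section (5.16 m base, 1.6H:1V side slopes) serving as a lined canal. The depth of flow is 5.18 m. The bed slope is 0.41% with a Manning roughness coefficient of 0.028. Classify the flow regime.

With bottom width b = 5.16 m and side slope z = 1.6: A = (b + zy)y = (5.16 + 1.6×5.18)×5.18 = 69.66 m²; P = b + 2y√(1+z²) = 5.16 + 2×5.18×1.887 = 24.71 m.
Hydraulic radius R = A/P = 69.66/24.71 = 2.819 m.
V = (1/n) R^(2/3) √S = (1/0.028) × 2.819^(2/3) × √0.0041 = 4.564 m/s. Hydraulic depth D_h = A/T = 69.66/21.74 = 3.205 m.
Froude number Fr = V/√(g·D_h) = 4.564/√(9.81×3.205) = 0.814, which is less than 1, so the flow is subcritical.

subcritical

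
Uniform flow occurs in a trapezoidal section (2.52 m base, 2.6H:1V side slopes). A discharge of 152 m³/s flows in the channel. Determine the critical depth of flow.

y_c = 3.26 m

At critical depth, Q² T / (g A³) = 1, i.e. A³/T = Q²/g = 152²/9.81 = 2355.
Try y = 2.69 m: A³/T = 1015 — short.
Try y = 3.26 m: A³/T = 2366 — matches.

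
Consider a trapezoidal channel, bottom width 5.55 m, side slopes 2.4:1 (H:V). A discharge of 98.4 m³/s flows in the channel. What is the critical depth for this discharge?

y_c = 2.3 m

At critical depth, Q² T / (g A³) = 1, i.e. A³/T = Q²/g = 98.4²/9.81 = 987.
At y = 2.54 m: A³/T = 1459 — too large.
At y = 2.3 m: A³/T = 994.9 — ≈ 987.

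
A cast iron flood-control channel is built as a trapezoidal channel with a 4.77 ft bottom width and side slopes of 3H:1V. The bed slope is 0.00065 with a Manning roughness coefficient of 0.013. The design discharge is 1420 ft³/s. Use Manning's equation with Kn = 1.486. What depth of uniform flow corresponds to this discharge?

y_n = 7.37 ft

Manning's equation rearranged: A R^(2/3) = nQ / (1.486·√S) = 0.013 × 1420 / (1.486 × √0.00065) = 487.3.
Trying y = 8.99 ft: A R^(2/3) = 792.7 — over.
Trying y = 6.14 ft: A R^(2/3) = 313.4 — short.
Trying y = 7.37 ft: A R^(2/3) = 487.1 — matches.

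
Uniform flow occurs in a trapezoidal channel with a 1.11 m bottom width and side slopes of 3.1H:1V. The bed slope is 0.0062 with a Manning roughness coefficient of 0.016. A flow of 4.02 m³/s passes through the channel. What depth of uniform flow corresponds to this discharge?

y_n = 0.576 m

Manning's equation rearranged: A R^(2/3) = nQ / (1·√S) = 0.016 × 4.02 / (√0.0062) = 0.8169.
At y = 0.63 m: A R^(2/3) = 0.9947 — over.
At y = 0.438 m: A R^(2/3) = 0.4546 — short.
At y = 0.576 m: A R^(2/3) = 0.8173 — matches.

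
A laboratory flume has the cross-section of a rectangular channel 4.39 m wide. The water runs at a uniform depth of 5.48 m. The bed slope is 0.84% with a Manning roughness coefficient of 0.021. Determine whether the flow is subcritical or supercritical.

Flow area A = b·y = 4.39 × 5.48 = 24.06 m². Wetted perimeter P = b + 2y = 4.39 + 2×5.48 = 15.35 m.
Hydraulic radius R = A/P = 24.06/15.35 = 1.567 m.
V = (1/n) R^(2/3) √S = (1/0.021) × 1.567^(2/3) × √0.0084 = 5.889 m/s. Hydraulic depth D_h = A/T = 24.06/4.39 = 5.48 m.
Froude number Fr = V/√(g·D_h) = 5.889/√(9.81×5.48) = 0.803, which is less than 1, so the flow is subcritical.

subcritical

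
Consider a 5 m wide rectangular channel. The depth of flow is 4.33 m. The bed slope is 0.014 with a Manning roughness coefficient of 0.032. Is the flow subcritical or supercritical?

Flow area A = b·y = 5 × 4.33 = 21.65 m². Wetted perimeter P = b + 2y = 5 + 2×4.33 = 13.66 m.
Hydraulic radius R = A/P = 21.65/13.66 = 1.585 m.
V = (1/n) R^(2/3) √S = (1/0.032) × 1.585^(2/3) × √0.014 = 5.026 m/s. Hydraulic depth D_h = A/T = 21.65/5 = 4.33 m.
Froude number Fr = V/√(g·D_h) = 5.026/√(9.81×4.33) = 0.771, which is less than 1, so the flow is subcritical.

subcritical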